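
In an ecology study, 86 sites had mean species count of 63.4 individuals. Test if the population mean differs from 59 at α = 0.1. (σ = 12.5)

z = (x̄ - μ₀)/(σ/√n) = (63.4 - 59)/(12.5/√86) = 3.264. Critical value: ±1.645. Since |3.264| > 1.645, Reject H₀.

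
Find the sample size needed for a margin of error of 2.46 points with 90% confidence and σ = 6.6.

n = (z*σ/E)² = (1.645×6.6/2.46)² = 19.5 → n = 20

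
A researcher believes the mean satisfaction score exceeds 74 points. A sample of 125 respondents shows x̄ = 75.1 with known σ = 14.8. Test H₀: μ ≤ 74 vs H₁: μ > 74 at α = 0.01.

z = 0.831. Critical value: 2.33. Fail to reject H₀.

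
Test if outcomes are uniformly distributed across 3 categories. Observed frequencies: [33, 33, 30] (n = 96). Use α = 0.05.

Expected = 32 each. χ² = Σ(O-E)²/E = 0.188. df = 2, critical value = 5.991. Fail to reject H₀.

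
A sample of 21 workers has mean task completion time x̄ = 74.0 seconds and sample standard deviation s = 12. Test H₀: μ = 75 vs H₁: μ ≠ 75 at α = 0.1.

t = (x̄ - μ₀)/(s/√n) = (74.0 - 75)/(12/√21) = -0.382. df = 20, critical t = ±1.725. Fail to reject H₀.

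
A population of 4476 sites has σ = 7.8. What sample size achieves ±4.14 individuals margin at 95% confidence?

Without FPC: n₀ = (1.96×7.8/4.14)² = 13.636. With FPC: n = n₀N/(n₀+N-1) = 13.6 → n = 14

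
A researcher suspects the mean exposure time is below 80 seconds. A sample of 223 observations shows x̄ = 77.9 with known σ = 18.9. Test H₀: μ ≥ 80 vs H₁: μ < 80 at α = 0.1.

z = -1.659. Critical value: -1.28. Reject H₀.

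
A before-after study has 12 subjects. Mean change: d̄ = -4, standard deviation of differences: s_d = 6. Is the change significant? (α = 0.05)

t = d̄/(s_d/√n) = -4/(6/√12) = -2.309. df = 11, critical t = ±2.201. Reject H₀.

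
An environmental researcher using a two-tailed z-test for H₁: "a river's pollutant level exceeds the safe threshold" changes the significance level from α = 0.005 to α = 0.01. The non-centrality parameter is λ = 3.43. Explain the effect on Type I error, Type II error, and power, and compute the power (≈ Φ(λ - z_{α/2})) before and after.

Increasing α from 0.005 to 0.01:
• Type I error rate increases (α is the Type I rate by definition).
• Critical value moves from z_{α/2} = 2.807 to 2.576, so power = Φ(λ - z_{α/2}) goes from Φ(3.43 - 2.807) = 0.733 to Φ(3.43 - 2.576) = 0.803.
• Type II error rate β = 1 - power therefore decreases (0.267 → 0.197).
Appropriate when false negatives are costly — here, allowing unsafe pollution to continue.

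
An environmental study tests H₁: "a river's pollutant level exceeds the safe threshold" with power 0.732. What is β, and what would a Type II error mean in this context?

β = 1 - power = 1 - 0.732 = 0.268. A Type II error is failing to reject H₀ when H₀ is false (false negative) — here, failing to conclude that a river's pollutant level exceeds the safe threshold when in fact it is true. Consequence: allowing unsafe pollution to continue.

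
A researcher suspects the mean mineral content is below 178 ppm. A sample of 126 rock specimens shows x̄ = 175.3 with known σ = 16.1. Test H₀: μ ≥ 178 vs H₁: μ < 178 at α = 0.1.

z = -1.882. Critical value: -1.28. Reject H₀.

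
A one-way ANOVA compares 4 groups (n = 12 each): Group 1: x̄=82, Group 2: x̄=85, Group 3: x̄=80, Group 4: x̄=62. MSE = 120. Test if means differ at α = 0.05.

Grand mean = 77.25. SS_between = 3873.0, MS_between = 1291.0. F = 10.758, F_crit ≈ 2.816. Reject H₀.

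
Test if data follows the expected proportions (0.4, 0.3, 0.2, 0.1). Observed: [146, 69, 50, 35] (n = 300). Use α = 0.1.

Expected: [120.0, 90.0, 60.0, 30.0]. χ² = 13.033. df = 3, critical = 6.251. Reject H₀.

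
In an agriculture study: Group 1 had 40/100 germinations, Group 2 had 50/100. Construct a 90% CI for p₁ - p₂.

p̂₁ = 0.4, p̂₂ = 0.5. Difference = -0.1. CI = (-0.215, 0.015)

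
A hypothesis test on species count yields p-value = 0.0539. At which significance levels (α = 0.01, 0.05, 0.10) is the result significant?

p = 0.0539. Significant at: α = 0.1.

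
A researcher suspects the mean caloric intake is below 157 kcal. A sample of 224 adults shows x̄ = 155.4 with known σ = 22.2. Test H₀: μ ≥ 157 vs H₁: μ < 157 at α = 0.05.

z = -1.079. Critical value: -1.645. Fail to reject H₀.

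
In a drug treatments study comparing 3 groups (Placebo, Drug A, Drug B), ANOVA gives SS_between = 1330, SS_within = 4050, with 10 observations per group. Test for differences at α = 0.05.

df_between = 2, df_within = 27. F = MS_between/MS_within = 665.0/150.0 = 4.433. F_crit ≈ 3.354. Reject H₀. At least one mean differs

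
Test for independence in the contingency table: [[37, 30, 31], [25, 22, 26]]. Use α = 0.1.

χ² = 0.344. df = 2, critical = 4.605. Fail to reject H₀. No evidence of dependence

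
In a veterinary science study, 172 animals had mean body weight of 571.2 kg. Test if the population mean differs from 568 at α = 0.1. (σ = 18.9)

z = (x̄ - μ₀)/(σ/√n) = (571.2 - 568)/(18.9/√172) = 2.221. Critical value: ±1.645. Since |2.221| > 1.645, Reject H₀.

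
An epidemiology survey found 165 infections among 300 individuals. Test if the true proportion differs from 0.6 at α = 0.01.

p̂ = 0.55, p₀ = 0.6. z = (p̂ - p₀)/√(p₀(1-p₀)/n) = -1.768. Critical: ±2.576. Fail to reject H₀.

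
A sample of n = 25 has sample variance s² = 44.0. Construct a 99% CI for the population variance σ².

df = 24. χ²_{0.005} = 45.559, χ²_{0.995} = 9.886. CI for σ² = ((n-1)s²/χ²_{α/2}, (n-1)s²/χ²_{1-α/2}) = (24·44.0/45.559, 24·44.0/9.886) = (23.18, 106.82)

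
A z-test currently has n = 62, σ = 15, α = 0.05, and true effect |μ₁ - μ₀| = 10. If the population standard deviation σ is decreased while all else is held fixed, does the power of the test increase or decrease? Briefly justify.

Power increases: a smaller σ shrinks the standard error σ/√n, moving the sampling distribution under H₁ further from the critical value.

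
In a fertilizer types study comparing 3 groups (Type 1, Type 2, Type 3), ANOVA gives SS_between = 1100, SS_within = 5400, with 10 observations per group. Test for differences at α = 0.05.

df_between = 2, df_within = 27. F = MS_between/MS_within = 550.0/200.0 = 2.75. F_crit ≈ 3.354. Fail to reject H₀.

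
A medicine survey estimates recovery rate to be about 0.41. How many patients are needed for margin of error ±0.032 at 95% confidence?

n = z²p(1-p)/E² = 1.96²×0.41×0.59/0.032² = 907.5 → n = 908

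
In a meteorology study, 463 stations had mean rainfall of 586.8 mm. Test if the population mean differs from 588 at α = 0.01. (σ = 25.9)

z = (x̄ - μ₀)/(σ/√n) = (586.8 - 588)/(25.9/√463) = -0.997. Critical value: ±2.576. Since |-0.997| ≤ 2.576, Fail to reject H₀.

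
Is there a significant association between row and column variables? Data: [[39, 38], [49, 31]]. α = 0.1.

χ² = 1.79. df = 1, critical = 2.706. Fail to reject H₀. No evidence of dependence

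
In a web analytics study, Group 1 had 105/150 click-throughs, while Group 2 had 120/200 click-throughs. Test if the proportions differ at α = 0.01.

p̂₁ = 0.7, p̂₂ = 0.6, pooled p̂ = 0.643. z = 1.932. Critical: ±2.576. Fail to reject H₀.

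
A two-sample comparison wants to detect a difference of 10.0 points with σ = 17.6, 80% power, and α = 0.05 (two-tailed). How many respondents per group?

n per group = 2(z_α/2 + z_β)²σ²/d² = 2×(1.96 + 0.84)²×17.6²/10.0² = 48.6 → n = 49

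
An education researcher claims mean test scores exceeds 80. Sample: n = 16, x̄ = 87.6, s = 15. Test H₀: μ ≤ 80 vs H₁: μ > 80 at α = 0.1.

t = (87.6 - 80)/(15/√16) = 2.027, df = 15. Critical t = 1.341. Reject H₀.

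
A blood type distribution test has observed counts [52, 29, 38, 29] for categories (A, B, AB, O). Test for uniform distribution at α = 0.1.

Expected = 37 each. χ² = Σ(O-E)²/E = 9.568. df = 3, critical value = 6.251. Reject H₀.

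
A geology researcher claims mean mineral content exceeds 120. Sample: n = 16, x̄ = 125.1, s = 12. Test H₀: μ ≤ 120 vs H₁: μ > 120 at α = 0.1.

t = (125.1 - 120)/(12/√16) = 1.7, df = 15. Critical t = 1.341. Reject H₀.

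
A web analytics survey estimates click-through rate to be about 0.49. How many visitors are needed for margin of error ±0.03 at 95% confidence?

n = z²p(1-p)/E² = 1.96²×0.49×0.51/0.03² = 1066.7 → n = 1067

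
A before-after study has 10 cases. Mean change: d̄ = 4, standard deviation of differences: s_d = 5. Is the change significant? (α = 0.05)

t = d̄/(s_d/√n) = 4/(5/√10) = 2.53. df = 9, critical t = ±2.262. Reject H₀.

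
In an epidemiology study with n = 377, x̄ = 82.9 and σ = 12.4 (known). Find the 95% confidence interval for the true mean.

CI = x̄ ± z*(σ/√n) = 82.9 ± 1.96(12.4/√377) = 82.9 ± 1.25 = (81.65, 84.15)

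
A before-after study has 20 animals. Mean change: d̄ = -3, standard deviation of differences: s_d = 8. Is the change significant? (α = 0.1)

t = d̄/(s_d/√n) = -3/(8/√20) = -1.677. df = 19, critical t = ±1.729. Fail to reject H₀.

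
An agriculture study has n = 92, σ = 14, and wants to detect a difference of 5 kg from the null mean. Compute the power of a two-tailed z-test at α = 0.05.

SE = σ/√n = 14/√92 = 1.46. Non-centrality λ = d/SE = 5/1.46 = 3.426. Power ≈ Φ(λ - z_{α/2}) = Φ(3.426 - 1.96) = Φ(1.466) = 0.929.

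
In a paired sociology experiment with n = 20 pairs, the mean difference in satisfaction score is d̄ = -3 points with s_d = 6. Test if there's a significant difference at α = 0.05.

t = d̄/(s_d/√n) = -3/(6/√20) = -2.236. df = 19, critical t = ±2.093. Reject H₀.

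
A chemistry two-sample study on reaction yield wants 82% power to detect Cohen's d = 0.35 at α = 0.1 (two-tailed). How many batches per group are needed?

z_{α/2} = 1.645, z_β = Φ⁻¹(0.82) = 0.915. For small effect (d = 0.35): n per group = 2(z_{α/2} + z_β)²/d² = 2(1.645 + 0.915)²/0.35² = 107.0 → 107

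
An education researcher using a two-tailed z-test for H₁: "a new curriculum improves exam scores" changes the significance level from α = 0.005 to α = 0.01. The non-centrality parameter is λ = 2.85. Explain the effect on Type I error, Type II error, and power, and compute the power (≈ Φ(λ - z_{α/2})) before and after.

Increasing α from 0.005 to 0.01:
• Type I error rate increases (α is the Type I rate by definition).
• Critical value moves from z_{α/2} = 2.807 to 2.576, so power = Φ(λ - z_{α/2}) goes from Φ(2.85 - 2.807) = 0.517 to Φ(2.85 - 2.576) = 0.608.
• Type II error rate β = 1 - power therefore decreases (0.483 → 0.392).
Appropriate when false negatives are costly — here, keeping the old curriculum when the new one would have helped students.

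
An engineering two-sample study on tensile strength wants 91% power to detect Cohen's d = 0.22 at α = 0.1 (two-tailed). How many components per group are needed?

z_{α/2} = 1.645, z_β = Φ⁻¹(0.91) = 1.341. For small effect (d = 0.22): n per group = 2(z_{α/2} + z_β)²/d² = 2(1.645 + 1.341)²/0.22² = 368.4 → 369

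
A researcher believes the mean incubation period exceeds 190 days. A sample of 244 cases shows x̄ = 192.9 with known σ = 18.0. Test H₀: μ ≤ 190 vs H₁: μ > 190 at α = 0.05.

z = 2.517. Critical value: 1.645. Reject H₀.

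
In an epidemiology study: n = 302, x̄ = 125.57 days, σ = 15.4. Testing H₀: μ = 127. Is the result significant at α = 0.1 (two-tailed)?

z = (125.57 - 127)/(15.4/√302) = -1.614. Since |z| ≤ 1.645, not significant at α = 0.1.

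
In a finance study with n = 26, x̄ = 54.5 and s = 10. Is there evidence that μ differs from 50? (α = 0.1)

t = (x̄ - μ₀)/(s/√n) = (54.5 - 50)/(10/√26) = 2.295. df = 25, critical t = ±1.708. Reject H₀.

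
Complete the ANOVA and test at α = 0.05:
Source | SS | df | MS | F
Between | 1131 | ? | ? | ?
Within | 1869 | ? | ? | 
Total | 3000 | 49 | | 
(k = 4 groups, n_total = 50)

df_between = 3, df_within = 46. MS_between = 377.0, MS_within = 40.63. F = 9.279, F_crit ≈ 2.807. Reject H₀.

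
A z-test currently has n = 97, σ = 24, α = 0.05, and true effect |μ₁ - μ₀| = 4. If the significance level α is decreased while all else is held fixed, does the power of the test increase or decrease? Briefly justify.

Power decreases: a smaller α raises the critical value, so less of the H₁ sampling distribution falls in the rejection region.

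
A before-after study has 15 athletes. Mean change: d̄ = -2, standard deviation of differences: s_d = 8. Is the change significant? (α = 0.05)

t = d̄/(s_d/√n) = -2/(8/√15) = -0.968. df = 14, critical t = ±2.145. Fail to reject H₀.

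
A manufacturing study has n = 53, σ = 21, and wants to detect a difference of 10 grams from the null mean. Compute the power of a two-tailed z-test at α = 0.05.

SE = σ/√n = 21/√53 = 2.885. Non-centrality λ = d/SE = 10/2.885 = 3.467. Power ≈ Φ(λ - z_{α/2}) = Φ(3.467 - 1.96) = Φ(1.507) = 0.934.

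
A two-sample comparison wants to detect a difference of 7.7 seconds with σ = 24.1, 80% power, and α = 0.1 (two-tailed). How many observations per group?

n per group = 2(z_α/2 + z_β)²σ²/d² = 2×(1.645 + 0.84)²×24.1²/7.7² = 121.0 → n = 121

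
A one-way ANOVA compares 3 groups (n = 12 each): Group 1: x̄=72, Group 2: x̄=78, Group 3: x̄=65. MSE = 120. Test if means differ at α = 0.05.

Grand mean = 71.67. SS_between = 1016.0, MS_between = 508.0. F = 4.233, F_crit ≈ 3.285. Reject H₀.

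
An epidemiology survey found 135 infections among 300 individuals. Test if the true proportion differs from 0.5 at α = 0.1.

p̂ = 0.45, p₀ = 0.5. z = (p̂ - p₀)/√(p₀(1-p₀)/n) = -1.732. Critical: ±1.645. Reject H₀.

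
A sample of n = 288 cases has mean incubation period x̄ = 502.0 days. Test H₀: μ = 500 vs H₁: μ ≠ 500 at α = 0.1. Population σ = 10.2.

z = (x̄ - μ₀)/(σ/√n) = (502.0 - 500)/(10.2/√288) = 3.328. Critical value: ±1.645. Since |3.328| > 1.645, Reject H₀.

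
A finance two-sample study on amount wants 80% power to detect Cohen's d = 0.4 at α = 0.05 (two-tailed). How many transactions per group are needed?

z_{α/2} = 1.96, z_β = Φ⁻¹(0.8) = 0.842. For small effect (d = 0.4): n per group = 2(z_{α/2} + z_β)²/d² = 2(1.96 + 0.842)²/0.4² = 98.1 → 99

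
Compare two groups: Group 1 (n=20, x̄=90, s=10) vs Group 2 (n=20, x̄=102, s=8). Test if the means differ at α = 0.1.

Pooled sp = 9.06. t = -4.191, df = 38. Critical t = ±1.686. Reject H₀.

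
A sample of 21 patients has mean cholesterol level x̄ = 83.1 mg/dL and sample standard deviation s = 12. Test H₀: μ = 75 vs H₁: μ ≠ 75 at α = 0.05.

t = (x̄ - μ₀)/(s/√n) = (83.1 - 75)/(12/√21) = 3.093. df = 20, critical t = ±2.086. Reject H₀.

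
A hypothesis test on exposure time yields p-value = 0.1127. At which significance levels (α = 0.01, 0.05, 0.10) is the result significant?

p = 0.1127. Not significant at any of the given levels.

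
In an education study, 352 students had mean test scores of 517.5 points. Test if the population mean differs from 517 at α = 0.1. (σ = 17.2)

z = (x̄ - μ₀)/(σ/√n) = (517.5 - 517)/(17.2/√352) = 0.545. Critical value: ±1.645. Since |0.545| ≤ 1.645, Fail to reject H₀.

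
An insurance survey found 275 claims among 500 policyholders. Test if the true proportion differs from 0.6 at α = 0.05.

p̂ = 0.55, p₀ = 0.6. z = (p̂ - p₀)/√(p₀(1-p₀)/n) = -2.282. Critical: ±1.96. Reject H₀.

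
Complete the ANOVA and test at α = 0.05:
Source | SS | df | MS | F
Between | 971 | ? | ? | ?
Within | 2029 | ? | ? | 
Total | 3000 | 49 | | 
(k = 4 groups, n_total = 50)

df_between = 3, df_within = 46. MS_between = 323.67, MS_within = 44.11. F = 7.338, F_crit ≈ 2.807. Reject H₀.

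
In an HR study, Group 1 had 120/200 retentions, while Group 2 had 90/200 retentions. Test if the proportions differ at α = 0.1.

p̂₁ = 0.6, p̂₂ = 0.45, pooled p̂ = 0.525. z = 3.004. Critical: ±1.645. Reject H₀.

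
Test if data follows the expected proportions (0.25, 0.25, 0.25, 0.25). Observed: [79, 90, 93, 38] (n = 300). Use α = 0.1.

Expected: [75.0, 75.0, 75.0, 75.0]. χ² = 25.787. df = 3, critical = 6.251. Reject H₀.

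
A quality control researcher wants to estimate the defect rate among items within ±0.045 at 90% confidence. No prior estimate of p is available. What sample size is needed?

Conservative approach: use p = 0.5 (maximizes p(1-p) = 0.25). n = z²(0.25)/E² = 1.645²×0.25/0.045² = 334.1 → n = 335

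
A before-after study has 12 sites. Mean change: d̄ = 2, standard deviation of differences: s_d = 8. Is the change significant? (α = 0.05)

t = d̄/(s_d/√n) = 2/(8/√12) = 0.866. df = 11, critical t = ±2.201. Fail to reject H₀.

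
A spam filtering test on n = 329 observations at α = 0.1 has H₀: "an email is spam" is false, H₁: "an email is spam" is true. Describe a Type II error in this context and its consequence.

Type II error: failing to reject H₀ when it is false — concluding that an email is spam is not supported when in fact it is. Consequence: a spam email lands in the inbox.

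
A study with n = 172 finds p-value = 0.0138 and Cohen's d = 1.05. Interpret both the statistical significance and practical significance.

Statistically significant (p = 0.0138 < 0.05). Cohen's d = 1.05 indicates a large effect size. Both statistical and practical significance should be considered.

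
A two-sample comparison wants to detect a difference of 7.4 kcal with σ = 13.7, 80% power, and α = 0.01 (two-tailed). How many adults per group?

n per group = 2(z_α/2 + z_β)²σ²/d² = 2×(2.576 + 0.84)²×13.7²/7.4² = 80.0 → n = 80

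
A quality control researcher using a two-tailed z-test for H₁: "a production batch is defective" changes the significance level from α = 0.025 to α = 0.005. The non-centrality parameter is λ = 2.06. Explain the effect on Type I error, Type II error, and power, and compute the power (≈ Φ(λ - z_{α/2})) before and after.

Decreasing α from 0.025 to 0.005:
• Type I error rate decreases (α is the Type I rate by definition).
• Critical value moves from z_{α/2} = 2.241 to 2.807, so power = Φ(λ - z_{α/2}) goes from Φ(2.06 - 2.241) = 0.428 to Φ(2.06 - 2.807) = 0.228.
• Type II error rate β = 1 - power therefore increases (0.572 → 0.772).
Appropriate when false positives are costly — here, scrapping a good batch — wasted material and cost for no reason.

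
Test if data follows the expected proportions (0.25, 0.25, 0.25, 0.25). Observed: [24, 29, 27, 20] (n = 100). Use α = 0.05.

Expected: [25.0, 25.0, 25.0, 25.0]. χ² = 1.84. df = 3, critical = 7.815. Fail to reject H₀.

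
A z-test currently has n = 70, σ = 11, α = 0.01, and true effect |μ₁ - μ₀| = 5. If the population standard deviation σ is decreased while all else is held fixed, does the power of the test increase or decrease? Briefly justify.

Power increases: a smaller σ shrinks the standard error σ/√n, moving the sampling distribution under H₁ further from the critical value.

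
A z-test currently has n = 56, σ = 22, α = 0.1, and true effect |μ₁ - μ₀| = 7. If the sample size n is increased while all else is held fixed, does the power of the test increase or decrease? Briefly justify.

Power increases: a larger n shrinks the standard error σ/√n, moving the sampling distribution under H₁ further from the critical value.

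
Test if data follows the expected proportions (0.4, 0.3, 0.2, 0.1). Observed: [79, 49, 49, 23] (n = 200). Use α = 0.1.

Expected: [80.0, 60.0, 40.0, 20.0]. χ² = 4.504. df = 3, critical = 6.251. Fail to reject H₀.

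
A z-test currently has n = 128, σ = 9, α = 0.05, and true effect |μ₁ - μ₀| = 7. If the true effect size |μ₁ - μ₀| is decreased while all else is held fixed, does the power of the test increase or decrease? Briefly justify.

Power decreases: a smaller true effect decreases the non-centrality λ = |μ₁ - μ₀|/(σ/√n).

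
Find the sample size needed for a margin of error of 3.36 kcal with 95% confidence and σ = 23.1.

n = (z*σ/E)² = (1.96×23.1/3.36)² = 181.6 → n = 182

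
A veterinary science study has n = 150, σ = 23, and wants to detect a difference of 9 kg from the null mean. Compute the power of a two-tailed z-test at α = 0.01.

SE = σ/√n = 23/√150 = 1.878. Non-centrality λ = d/SE = 9/1.878 = 4.792. Power ≈ Φ(λ - z_{α/2}) = Φ(4.792 - 2.576) = Φ(2.216) = 0.987.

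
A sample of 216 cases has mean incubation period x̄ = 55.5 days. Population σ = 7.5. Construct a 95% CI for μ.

CI = x̄ ± z*(σ/√n) = 55.5 ± 1.96(7.5/√216) = 55.5 ± 1.0 = (54.5, 56.5)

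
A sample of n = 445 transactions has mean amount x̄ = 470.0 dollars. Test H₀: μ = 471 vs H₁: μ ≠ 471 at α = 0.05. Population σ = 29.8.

z = (x̄ - μ₀)/(σ/√n) = (470.0 - 471)/(29.8/√445) = -0.708. Critical value: ±1.96. Since |-0.708| ≤ 1.96, Fail to reject H₀.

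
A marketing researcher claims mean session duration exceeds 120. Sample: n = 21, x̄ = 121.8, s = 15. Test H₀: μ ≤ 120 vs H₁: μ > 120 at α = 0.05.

t = (121.8 - 120)/(15/√21) = 0.55, df = 20. Critical t = 1.725. Fail to reject H₀.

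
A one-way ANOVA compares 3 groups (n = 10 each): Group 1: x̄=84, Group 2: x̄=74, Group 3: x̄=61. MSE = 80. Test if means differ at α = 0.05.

Grand mean = 73.0. SS_between = 2660.0, MS_between = 1330.0. F = 16.625, F_crit ≈ 3.354. Reject H₀.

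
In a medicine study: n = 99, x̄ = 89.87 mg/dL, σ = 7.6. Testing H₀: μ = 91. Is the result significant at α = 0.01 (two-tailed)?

z = (89.87 - 91)/(7.6/√99) = -1.479. Since |z| ≤ 2.576, not significant at α = 0.01.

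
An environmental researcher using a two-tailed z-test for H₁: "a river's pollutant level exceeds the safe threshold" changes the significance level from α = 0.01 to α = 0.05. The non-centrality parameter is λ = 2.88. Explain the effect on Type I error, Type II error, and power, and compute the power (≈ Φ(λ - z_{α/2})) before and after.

Increasing α from 0.01 to 0.05:
• Type I error rate increases (α is the Type I rate by definition).
• Critical value moves from z_{α/2} = 2.576 to 1.96, so power = Φ(λ - z_{α/2}) goes from Φ(2.88 - 2.576) = 0.619 to Φ(2.88 - 1.96) = 0.821.
• Type II error rate β = 1 - power therefore decreases (0.381 → 0.179).
Appropriate when false negatives are costly — here, allowing unsafe pollution to continue.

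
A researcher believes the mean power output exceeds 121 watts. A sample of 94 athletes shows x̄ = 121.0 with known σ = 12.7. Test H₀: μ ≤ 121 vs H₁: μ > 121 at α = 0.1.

z = 0.0. Critical value: 1.28. Fail to reject H₀.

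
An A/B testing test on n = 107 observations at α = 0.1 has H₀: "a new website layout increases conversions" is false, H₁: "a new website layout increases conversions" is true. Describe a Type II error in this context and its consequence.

Type II error: failing to reject H₀ when it is false — concluding that a new website layout increases conversions is not supported when in fact it is. Consequence: discarding a layout that would have improved conversions — lost revenue.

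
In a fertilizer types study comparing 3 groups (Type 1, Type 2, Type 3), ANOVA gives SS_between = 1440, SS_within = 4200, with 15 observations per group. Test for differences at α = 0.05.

df_between = 2, df_within = 42. F = MS_between/MS_within = 720.0/100.0 = 7.2. F_crit ≈ 3.22. Reject H₀. At least one mean differs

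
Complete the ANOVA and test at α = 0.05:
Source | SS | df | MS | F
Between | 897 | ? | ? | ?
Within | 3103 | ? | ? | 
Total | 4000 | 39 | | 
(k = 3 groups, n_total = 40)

df_between = 2, df_within = 37. MS_between = 448.5, MS_within = 83.86. F = 5.348, F_crit ≈ 3.252. Reject H₀.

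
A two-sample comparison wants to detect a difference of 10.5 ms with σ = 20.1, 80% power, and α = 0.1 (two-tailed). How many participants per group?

n per group = 2(z_α/2 + z_β)²σ²/d² = 2×(1.645 + 0.84)²×20.1²/10.5² = 45.3 → n = 46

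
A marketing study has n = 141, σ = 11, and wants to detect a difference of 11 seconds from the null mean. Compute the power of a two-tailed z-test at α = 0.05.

SE = σ/√n = 11/√141 = 0.926. Non-centrality λ = d/SE = 11/0.926 = 11.874. Power ≈ Φ(λ - z_{α/2}) = Φ(11.874 - 1.96) = Φ(9.914) = 1.0.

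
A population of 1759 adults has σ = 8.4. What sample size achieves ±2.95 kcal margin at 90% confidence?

Without FPC: n₀ = (1.645×8.4/2.95)² = 21.94. With FPC: n = n₀N/(n₀+N-1) = 21.7 → n = 22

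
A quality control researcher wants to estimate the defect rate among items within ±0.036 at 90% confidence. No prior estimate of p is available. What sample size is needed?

Conservative approach: use p = 0.5 (maximizes p(1-p) = 0.25). n = z²(0.25)/E² = 1.645²×0.25/0.036² = 522.0 → n = 522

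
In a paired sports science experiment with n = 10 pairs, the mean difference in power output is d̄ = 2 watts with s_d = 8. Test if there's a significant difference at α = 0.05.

t = d̄/(s_d/√n) = 2/(8/√10) = 0.791. df = 9, critical t = ±2.262. Fail to reject H₀.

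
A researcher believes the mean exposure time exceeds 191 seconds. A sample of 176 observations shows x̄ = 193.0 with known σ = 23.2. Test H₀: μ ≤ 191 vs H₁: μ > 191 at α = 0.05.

z = 1.144. Critical value: 1.645. Fail to reject H₀.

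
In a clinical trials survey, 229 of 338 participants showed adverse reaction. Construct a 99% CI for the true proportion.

p̂ = 0.678. CI = p̂ ± z*√(p̂(1-p̂)/n) = (0.612, 0.743)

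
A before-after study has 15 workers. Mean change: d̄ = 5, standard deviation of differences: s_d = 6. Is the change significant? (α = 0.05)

t = d̄/(s_d/√n) = 5/(6/√15) = 3.227. df = 14, critical t = ±2.145. Reject H₀.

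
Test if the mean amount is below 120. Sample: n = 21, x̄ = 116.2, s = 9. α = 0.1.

t = (116.2 - 120)/(9/√21) = -1.935, df = 20. Critical t = -1.325. Reject H₀.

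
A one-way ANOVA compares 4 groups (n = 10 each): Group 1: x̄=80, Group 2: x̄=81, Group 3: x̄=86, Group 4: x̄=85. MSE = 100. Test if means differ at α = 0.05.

Grand mean = 83.0. SS_between = 260.0, MS_between = 86.67. F = 0.867, F_crit ≈ 2.866. Fail to reject H₀.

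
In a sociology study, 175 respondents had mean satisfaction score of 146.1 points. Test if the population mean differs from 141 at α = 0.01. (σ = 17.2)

z = (x̄ - μ₀)/(σ/√n) = (146.1 - 141)/(17.2/√175) = 3.922. Critical value: ±2.576. Since |3.922| > 2.576, Reject H₀.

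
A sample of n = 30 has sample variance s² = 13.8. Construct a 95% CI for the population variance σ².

df = 29. χ²_{0.025} = 45.722, χ²_{0.975} = 16.047. CI for σ² = ((n-1)s²/χ²_{α/2}, (n-1)s²/χ²_{1-α/2}) = (29·13.8/45.722, 29·13.8/16.047) = (8.75, 24.94)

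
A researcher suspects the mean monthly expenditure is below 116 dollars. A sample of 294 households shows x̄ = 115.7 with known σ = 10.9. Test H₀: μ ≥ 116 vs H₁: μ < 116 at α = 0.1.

z = -0.472. Critical value: -1.28. Fail to reject H₀.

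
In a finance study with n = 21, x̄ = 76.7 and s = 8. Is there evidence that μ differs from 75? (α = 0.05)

t = (x̄ - μ₀)/(s/√n) = (76.7 - 75)/(8/√21) = 0.974. df = 20, critical t = ±2.086. Fail to reject H₀.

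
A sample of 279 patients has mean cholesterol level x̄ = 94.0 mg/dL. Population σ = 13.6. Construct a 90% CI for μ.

CI = x̄ ± z*(σ/√n) = 94.0 ± 1.645(13.6/√279) = 94.0 ± 1.34 = (92.66, 95.34)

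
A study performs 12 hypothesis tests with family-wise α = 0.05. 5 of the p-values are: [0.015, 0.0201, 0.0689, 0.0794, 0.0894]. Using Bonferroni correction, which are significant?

Bonferroni α = 0.05/12 = 0.00417. None of the given p-values are significant.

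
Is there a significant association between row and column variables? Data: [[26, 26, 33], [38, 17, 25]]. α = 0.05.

χ² = 5.09. df = 2, critical = 5.991. Fail to reject H₀. No evidence of dependence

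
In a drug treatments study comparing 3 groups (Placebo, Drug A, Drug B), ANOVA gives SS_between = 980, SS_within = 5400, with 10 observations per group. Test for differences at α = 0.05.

df_between = 2, df_within = 27. F = MS_between/MS_within = 490.0/200.0 = 2.45. F_crit ≈ 3.354. Fail to reject H₀.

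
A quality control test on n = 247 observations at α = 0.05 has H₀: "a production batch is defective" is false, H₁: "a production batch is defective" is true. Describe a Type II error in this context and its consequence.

Type II error: failing to reject H₀ when it is false — concluding that a production batch is defective is not supported when in fact it is. Consequence: shipping a defective batch — faulty products reach customers.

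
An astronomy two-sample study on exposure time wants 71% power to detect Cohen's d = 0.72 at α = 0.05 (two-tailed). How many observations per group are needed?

z_{α/2} = 1.96, z_β = Φ⁻¹(0.71) = 0.553. For medium effect (d = 0.72): n per group = 2(z_{α/2} + z_β)²/d² = 2(1.96 + 0.553)²/0.72² = 24.4 → 25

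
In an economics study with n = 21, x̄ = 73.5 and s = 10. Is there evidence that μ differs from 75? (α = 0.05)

t = (x̄ - μ₀)/(s/√n) = (73.5 - 75)/(10/√21) = -0.687. df = 20, critical t = ±2.086. Fail to reject H₀.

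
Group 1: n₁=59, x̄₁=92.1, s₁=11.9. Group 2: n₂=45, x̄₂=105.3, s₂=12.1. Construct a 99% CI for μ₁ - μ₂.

Difference = -13.2. SE = √(11.9²/59 + 12.1²/45) = 2.378. CI = (-19.33, -7.07)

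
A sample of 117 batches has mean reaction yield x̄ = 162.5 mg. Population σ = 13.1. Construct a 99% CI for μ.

CI = x̄ ± z*(σ/√n) = 162.5 ± 2.576(13.1/√117) = 162.5 ± 3.12 = (159.38, 165.62)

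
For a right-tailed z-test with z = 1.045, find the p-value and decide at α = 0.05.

p = P(Z > 1.045) = 1 - Φ(1.045) ≈ 0.148. Since p ≥ 0.05, fail to reject H₀ (not significant) at α = 0.05.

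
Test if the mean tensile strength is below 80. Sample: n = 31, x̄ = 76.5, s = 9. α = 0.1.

t = (76.5 - 80)/(9/√31) = -2.165, df = 30. Critical t = -1.31. Reject H₀.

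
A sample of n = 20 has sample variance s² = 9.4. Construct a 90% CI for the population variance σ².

df = 19. χ²_{0.05} = 30.144, χ²_{0.95} = 10.117. CI for σ² = ((n-1)s²/χ²_{α/2}, (n-1)s²/χ²_{1-α/2}) = (19·9.4/30.144, 19·9.4/10.117) = (5.92, 17.65)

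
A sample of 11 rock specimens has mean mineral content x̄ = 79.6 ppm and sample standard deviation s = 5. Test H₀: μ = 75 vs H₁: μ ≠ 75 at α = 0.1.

t = (x̄ - μ₀)/(s/√n) = (79.6 - 75)/(5/√11) = 3.051. df = 10, critical t = ±1.812. Reject H₀.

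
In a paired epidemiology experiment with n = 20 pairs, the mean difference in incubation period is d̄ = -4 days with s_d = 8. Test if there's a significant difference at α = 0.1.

t = d̄/(s_d/√n) = -4/(8/√20) = -2.236. df = 19, critical t = ±1.729. Reject H₀.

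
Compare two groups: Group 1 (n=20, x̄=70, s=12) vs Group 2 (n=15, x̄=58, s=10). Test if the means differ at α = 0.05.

Pooled sp = 11.2. t = 3.138, df = 33. Critical t = ±2.035. Reject H₀.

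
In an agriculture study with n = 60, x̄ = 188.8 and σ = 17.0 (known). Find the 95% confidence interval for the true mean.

CI = x̄ ± z*(σ/√n) = 188.8 ± 1.96(17.0/√60) = 188.8 ± 4.3 = (184.5, 193.1)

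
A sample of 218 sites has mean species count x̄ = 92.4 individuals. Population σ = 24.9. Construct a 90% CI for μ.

CI = x̄ ± z*(σ/√n) = 92.4 ± 1.645(24.9/√218) = 92.4 ± 2.77 = (89.63, 95.17)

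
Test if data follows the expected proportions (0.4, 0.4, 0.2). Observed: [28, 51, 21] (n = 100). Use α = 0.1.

Expected: [40.0, 40.0, 20.0]. χ² = 6.675. df = 2, critical = 4.605. Reject H₀.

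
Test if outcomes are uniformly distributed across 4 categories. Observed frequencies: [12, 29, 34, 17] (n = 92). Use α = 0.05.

Expected = 23 each. χ² = Σ(O-E)²/E = 13.652. df = 3, critical value = 7.815. Reject H₀.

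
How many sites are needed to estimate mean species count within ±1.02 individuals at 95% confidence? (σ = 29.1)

n = (z*σ/E)² = (1.96×29.1/1.02)² = 3126.8 → n = 3127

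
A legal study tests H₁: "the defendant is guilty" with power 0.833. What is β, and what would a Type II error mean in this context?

β = 1 - power = 1 - 0.833 = 0.167. A Type II error is failing to reject H₀ when H₀ is false (false negative) — here, failing to conclude that the defendant is guilty when in fact it is true. Consequence: acquitting a guilty person.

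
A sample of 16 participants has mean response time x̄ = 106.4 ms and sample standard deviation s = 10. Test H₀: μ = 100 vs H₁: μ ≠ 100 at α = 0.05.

t = (x̄ - μ₀)/(s/√n) = (106.4 - 100)/(10/√16) = 2.56. df = 15, critical t = ±2.131. Reject H₀.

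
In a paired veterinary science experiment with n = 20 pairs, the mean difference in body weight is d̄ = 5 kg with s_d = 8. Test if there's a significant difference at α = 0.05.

t = d̄/(s_d/√n) = 5/(8/√20) = 2.795. df = 19, critical t = ±2.093. Reject H₀.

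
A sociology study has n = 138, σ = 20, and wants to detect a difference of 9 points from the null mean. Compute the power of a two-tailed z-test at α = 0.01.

SE = σ/√n = 20/√138 = 1.703. Non-centrality λ = d/SE = 9/1.703 = 5.286. Power ≈ Φ(λ - z_{α/2}) = Φ(5.286 - 2.576) = Φ(2.71) = 0.997.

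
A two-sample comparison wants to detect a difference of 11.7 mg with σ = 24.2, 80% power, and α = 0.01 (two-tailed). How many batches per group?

n per group = 2(z_α/2 + z_β)²σ²/d² = 2×(2.576 + 0.84)²×24.2²/11.7² = 99.8 → n = 100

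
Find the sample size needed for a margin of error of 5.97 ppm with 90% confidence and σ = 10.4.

n = (z*σ/E)² = (1.645×10.4/5.97)² = 8.2 → n = 9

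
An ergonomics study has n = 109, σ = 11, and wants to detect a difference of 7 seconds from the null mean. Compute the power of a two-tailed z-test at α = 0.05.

SE = σ/√n = 11/√109 = 1.054. Non-centrality λ = d/SE = 7/1.054 = 6.644. Power ≈ Φ(λ - z_{α/2}) = Φ(6.644 - 1.96) = Φ(4.684) = 1.0.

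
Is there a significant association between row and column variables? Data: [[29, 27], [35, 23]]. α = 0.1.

χ² = 0.848. df = 1, critical = 2.706. Fail to reject H₀. No evidence of dependence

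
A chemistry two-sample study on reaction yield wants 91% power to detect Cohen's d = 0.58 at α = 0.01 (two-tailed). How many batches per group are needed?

z_{α/2} = 2.576, z_β = Φ⁻¹(0.91) = 1.341. For medium effect (d = 0.58): n per group = 2(z_{α/2} + z_β)²/d² = 2(2.576 + 1.341)²/0.58² = 91.2 → 92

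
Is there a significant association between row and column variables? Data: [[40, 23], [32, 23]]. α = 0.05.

χ² = 0.348. df = 1, critical = 3.841. Fail to reject H₀. No evidence of dependence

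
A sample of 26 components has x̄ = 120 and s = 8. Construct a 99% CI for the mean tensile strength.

CI = x̄ ± t*(s/√n) = 120 ± 2.787(8/√26) = (115.63, 124.37)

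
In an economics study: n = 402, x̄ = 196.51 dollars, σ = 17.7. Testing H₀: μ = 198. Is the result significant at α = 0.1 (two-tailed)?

z = (196.51 - 198)/(17.7/√402) = -1.688. Since |z| > 1.645, significant at α = 0.1.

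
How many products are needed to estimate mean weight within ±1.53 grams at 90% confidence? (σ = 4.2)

n = (z*σ/E)² = (1.645×4.2/1.53)² = 20.4 → n = 21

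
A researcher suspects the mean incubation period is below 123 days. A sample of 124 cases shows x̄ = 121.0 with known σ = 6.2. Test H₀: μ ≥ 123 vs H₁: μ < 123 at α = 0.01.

z = -3.592. Critical value: -2.33. Reject H₀.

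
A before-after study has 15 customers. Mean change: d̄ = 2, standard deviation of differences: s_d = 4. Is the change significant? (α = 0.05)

t = d̄/(s_d/√n) = 2/(4/√15) = 1.936. df = 14, critical t = ±2.145. Fail to reject H₀.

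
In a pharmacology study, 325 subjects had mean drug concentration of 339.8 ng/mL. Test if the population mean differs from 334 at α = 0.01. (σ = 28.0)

z = (x̄ - μ₀)/(σ/√n) = (339.8 - 334)/(28.0/√325) = 3.734. Critical value: ±2.576. Since |3.734| > 2.576, Reject H₀.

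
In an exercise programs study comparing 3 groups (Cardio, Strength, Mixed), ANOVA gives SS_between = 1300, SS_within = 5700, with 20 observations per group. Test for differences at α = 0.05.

df_between = 2, df_within = 57. F = MS_between/MS_within = 650.0/100.0 = 6.5. F_crit ≈ 3.159. Reject H₀. At least one mean differs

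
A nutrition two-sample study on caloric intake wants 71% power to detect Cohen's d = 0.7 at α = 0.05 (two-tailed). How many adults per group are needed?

z_{α/2} = 1.96, z_β = Φ⁻¹(0.71) = 0.553. For medium effect (d = 0.7): n per group = 2(z_{α/2} + z_β)²/d² = 2(1.96 + 0.553)²/0.7² = 25.8 → 26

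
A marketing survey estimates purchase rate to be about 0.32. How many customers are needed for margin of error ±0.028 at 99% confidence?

n = z²p(1-p)/E² = 2.576²×0.32×0.68/0.028² = 1841.8 → n = 1842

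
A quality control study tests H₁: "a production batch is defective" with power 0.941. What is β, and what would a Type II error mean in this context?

β = 1 - power = 1 - 0.941 = 0.059. A Type II error is failing to reject H₀ when H₀ is false (false negative) — here, failing to conclude that a production batch is defective when in fact it is true. Consequence: shipping a defective batch — faulty products reach customers.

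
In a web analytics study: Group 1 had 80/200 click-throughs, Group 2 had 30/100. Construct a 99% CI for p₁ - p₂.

p̂₁ = 0.4, p̂₂ = 0.3. Difference = 0.1. CI = (-0.048, 0.248)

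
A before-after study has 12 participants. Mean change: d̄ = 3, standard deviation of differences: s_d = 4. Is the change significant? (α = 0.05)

t = d̄/(s_d/√n) = 3/(4/√12) = 2.598. df = 11, critical t = ±2.201. Reject H₀.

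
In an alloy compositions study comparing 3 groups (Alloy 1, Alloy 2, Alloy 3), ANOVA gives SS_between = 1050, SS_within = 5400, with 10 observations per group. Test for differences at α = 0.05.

df_between = 2, df_within = 27. F = MS_between/MS_within = 525.0/200.0 = 2.625. F_crit ≈ 3.354. Fail to reject H₀.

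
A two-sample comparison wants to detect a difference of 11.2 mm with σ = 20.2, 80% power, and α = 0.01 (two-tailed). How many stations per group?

n per group = 2(z_α/2 + z_β)²σ²/d² = 2×(2.576 + 0.84)²×20.2²/11.2² = 75.9 → n = 76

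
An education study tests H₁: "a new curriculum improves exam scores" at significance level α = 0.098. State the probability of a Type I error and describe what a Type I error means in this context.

P(Type I error) = α = 0.098. A Type I error is rejecting H₀ when H₀ is actually true (false positive) — here, concluding that a new curriculum improves exam scores when in fact this is not the case. Consequence: adopting a curriculum that gives no real benefit — disruption for nothing.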